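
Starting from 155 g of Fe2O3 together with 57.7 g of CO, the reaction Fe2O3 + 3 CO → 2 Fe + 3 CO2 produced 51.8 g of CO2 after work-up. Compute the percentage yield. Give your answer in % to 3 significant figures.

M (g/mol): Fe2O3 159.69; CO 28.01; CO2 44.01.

n(Fe2O3) = 155.0 / 159.69 = 0.9706 mol
n(CO) = 57.70 / 28.01 = 2.060 mol
n/ν for Fe2O3 = 0.9706/1 = 0.9706
n/ν for CO = 2.060/3 = 0.6867
Smallest n/ν is CO → limiting reagent.
theoretical n(CO2) = (3/3) × 2.060 = 2.060 mol → 90.66 g
% yield = 51.8 / 90.66 × 100 = 57.14 %

57.1 %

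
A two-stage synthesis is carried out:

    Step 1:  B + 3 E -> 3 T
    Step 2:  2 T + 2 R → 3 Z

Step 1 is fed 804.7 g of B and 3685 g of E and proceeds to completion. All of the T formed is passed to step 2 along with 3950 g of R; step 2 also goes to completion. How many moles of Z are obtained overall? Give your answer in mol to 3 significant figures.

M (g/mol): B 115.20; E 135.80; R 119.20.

31.4 mol

Step 1:
n(B) = 804.7 / 115.20 = 6.985 mol
n(E) = 3685 / 135.80 = 27.14 mol
n/ν for B = 6.985/1 = 6.985
n/ν for E = 27.14/3 = 9.047
Smallest n/ν is B → limiting reagent.
n(T) produced = (3/1) × 6.985 = 20.96 mol
Step 2:
n(T) available = 20.96 mol
n(R) = 3950 / 119.20 = 33.14 mol
n/ν for T = 20.96/2 = 10.48
n/ν for R = 33.14/2 = 16.57
Smallest n/ν is T → limiting reagent.
n(Z) = (3/2) × 20.96 = 31.44 mol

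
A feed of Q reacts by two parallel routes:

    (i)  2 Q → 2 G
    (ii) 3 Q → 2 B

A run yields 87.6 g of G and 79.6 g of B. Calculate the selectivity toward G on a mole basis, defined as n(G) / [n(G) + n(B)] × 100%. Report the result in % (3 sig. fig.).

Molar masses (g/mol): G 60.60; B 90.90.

n(G) = 87.6 / 60.60 = 1.446 mol
n(B) = 79.6 / 90.90 = 0.8757 mol
selectivity = 1.446/(1.446+0.8757) × 100 = 62.28 %

62.3 %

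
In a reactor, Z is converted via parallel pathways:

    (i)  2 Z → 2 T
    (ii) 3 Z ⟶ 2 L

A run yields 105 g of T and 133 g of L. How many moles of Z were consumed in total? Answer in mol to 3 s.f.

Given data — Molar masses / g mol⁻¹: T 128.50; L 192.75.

n(T) = 105 / 128.50 = 0.8171 mol
n(L) = 133 / 192.75 = 0.6900 mol
n(Z) via (i) = (2/2)×0.8171 = 0.8171 mol
n(Z) via (ii) = (3/2)×0.6900 = 1.035 mol
total n(Z) = 0.8171 + 1.035 = 1.852 mol

1.85 mol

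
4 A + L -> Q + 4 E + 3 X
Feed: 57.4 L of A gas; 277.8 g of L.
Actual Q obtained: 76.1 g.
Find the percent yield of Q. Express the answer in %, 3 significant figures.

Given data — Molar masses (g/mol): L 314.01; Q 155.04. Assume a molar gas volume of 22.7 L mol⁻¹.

77.6 %

n(A) = 57.40 / 22.7 = 2.529 mol
n(L) = 277.8 / 314.01 = 0.8847 mol
n/ν for A = 2.529/4 = 0.6323
n/ν for L = 0.8847/1 = 0.8847
Smallest n/ν is A → limiting reagent.
theoretical n(Q) = (1/4) × 2.529 = 0.6323 mol → 98.03 g
% yield = 76.1 / 98.03 × 100 = 77.63 %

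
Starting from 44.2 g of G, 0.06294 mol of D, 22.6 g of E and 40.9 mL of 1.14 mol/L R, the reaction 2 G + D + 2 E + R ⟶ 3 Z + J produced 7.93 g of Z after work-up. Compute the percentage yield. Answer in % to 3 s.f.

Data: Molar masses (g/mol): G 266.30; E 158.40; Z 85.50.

n(G) = 44.20 / 266.30 = 0.1660 mol
n(D) = 0.06294 mol
n(E) = 22.60 / 158.40 = 0.1427 mol
n(R) = 1.14 × 40.90/1000 = 0.04663 mol
n/ν for G = 0.1660/2 = 0.08300
n/ν for D = 0.06294/1 = 0.06294
n/ν for E = 0.1427/2 = 0.07135
n/ν for R = 0.04663/1 = 0.04663
Smallest n/ν is R → limiting reagent.
theoretical n(Z) = (3/1) × 0.04663 = 0.1399 mol → 11.96 g
% yield = 7.93 / 11.96 × 100 = 66.30 %

66.3 %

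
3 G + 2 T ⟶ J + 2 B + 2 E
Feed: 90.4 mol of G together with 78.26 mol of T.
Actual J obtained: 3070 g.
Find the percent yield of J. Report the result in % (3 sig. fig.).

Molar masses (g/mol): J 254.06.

40.1 %

n(G) = 90.40 mol
n(T) = 78.26 mol
n/ν for G = 90.40/3 = 30.13
n/ν for T = 78.26/2 = 39.13
Smallest n/ν is G → limiting reagent.
theoretical n(J) = (1/3) × 90.40 = 30.13 mol → 7655 g
% yield = 3070 / 7655 × 100 = 40.10 %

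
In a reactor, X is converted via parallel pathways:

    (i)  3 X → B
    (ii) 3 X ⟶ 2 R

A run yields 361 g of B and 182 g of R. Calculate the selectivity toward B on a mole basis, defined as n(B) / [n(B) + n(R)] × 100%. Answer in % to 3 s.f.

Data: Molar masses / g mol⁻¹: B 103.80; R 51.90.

49.8 %

n(B) = 361 / 103.80 = 3.478 mol
n(R) = 182 / 51.90 = 3.507 mol
selectivity = 3.478/(3.478+3.507) × 100 = 49.79 %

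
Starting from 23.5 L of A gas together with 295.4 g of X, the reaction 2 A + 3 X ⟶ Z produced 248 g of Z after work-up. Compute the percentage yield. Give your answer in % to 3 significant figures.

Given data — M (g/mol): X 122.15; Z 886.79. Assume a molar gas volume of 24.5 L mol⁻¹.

58.3 %

n(A) = 23.50 / 24.5 = 0.9592 mol
n(X) = 295.4 / 122.15 = 2.418 mol
n/ν for A = 0.9592/2 = 0.4796
n/ν for X = 2.418/3 = 0.8060
Smallest n/ν is A → limiting reagent.
theoretical n(Z) = (1/2) × 0.9592 = 0.4796 mol → 425.3 g
% yield = 248 / 425.3 × 100 = 58.31 %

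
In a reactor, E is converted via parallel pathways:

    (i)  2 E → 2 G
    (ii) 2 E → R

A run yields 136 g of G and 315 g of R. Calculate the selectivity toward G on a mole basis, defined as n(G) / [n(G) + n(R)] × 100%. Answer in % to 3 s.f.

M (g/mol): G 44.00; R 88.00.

46.3 %

n(G) = 136 / 44.00 = 3.091 mol
n(R) = 315 / 88.00 = 3.580 mol
selectivity = 3.091/(3.091+3.580) × 100 = 46.33 %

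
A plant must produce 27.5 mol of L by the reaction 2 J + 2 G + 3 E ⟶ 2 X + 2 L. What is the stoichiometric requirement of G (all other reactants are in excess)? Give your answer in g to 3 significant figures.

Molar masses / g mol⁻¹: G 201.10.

5530 g

n(L) = 27.50 mol
n(G) = (2/2) × 27.50 = 27.50 mol
mass = 27.50 × 201.10 = 5530 g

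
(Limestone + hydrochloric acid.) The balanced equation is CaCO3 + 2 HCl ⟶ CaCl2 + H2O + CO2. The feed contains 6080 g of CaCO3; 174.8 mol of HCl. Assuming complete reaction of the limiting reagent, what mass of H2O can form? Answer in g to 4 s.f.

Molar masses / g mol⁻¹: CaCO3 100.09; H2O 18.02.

n(CaCO3) = 6080 / 100.09 = 60.75 mol
n(HCl) = 174.8 mol
n/ν for CaCO3 = 60.75/1 = 60.75
n/ν for HCl = 174.8/2 = 87.40
Smallest n/ν is CaCO3 → limiting reagent.
n(H2O) = (1/1) × 60.75 = 60.75 mol
mass = 60.75 × 18.02 = 1095 g

1095 g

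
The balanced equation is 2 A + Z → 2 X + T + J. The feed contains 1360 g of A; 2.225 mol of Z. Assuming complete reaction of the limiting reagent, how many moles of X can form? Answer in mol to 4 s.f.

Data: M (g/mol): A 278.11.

4.450 mol

n(A) = 1360 / 278.11 = 4.890 mol
n(Z) = 2.225 mol
n/ν for A = 4.890/2 = 2.445
n/ν for Z = 2.225/1 = 2.225
Smallest n/ν is Z → limiting reagent.
n(X) = (2/1) × 2.225 = 4.450 mol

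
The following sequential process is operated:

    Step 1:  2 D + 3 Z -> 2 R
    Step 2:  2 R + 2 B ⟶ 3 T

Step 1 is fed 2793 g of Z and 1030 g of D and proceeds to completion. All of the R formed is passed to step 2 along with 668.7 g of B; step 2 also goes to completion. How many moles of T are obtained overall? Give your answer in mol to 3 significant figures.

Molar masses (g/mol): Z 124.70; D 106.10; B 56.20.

Step 1:
n(Z) = 2793 / 124.70 = 22.40 mol
n(D) = 1030 / 106.10 = 9.708 mol
n/ν for Z = 22.40/3 = 7.467
n/ν for D = 9.708/2 = 4.854
Smallest n/ν is D → limiting reagent.
n(R) produced = (2/2) × 9.708 = 9.708 mol
Step 2:
n(R) available = 9.708 mol
n(B) = 668.7 / 56.20 = 11.90 mol
n/ν for R = 9.708/2 = 4.854
n/ν for B = 11.90/2 = 5.950
Smallest n/ν is R → limiting reagent.
n(T) = (3/2) × 9.708 = 14.56 mol

14.6 mol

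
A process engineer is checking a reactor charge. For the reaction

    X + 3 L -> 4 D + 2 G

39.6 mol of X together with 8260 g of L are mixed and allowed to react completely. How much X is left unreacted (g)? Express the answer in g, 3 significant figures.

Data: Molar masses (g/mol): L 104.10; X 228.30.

n(X) = 39.60 mol
n(L) = 8260 / 104.10 = 79.35 mol
n/ν for X = 39.60/1 = 39.60
n/ν for L = 79.35/3 = 26.45
Smallest n/ν is L → limiting reagent.
X consumed = (1/3) × 79.35 = 26.45 mol
X remaining = 39.60 − 26.45 = 13.15 mol
mass = 13.15 × 228.30 = 3002 g

3000 g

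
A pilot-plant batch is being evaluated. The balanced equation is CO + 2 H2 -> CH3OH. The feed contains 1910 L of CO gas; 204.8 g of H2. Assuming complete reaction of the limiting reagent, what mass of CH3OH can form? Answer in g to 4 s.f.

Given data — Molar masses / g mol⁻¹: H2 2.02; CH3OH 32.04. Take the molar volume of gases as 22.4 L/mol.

n(CO) = 1910 / 22.4 = 85.27 mol
n(H2) = 204.8 / 2.02 = 101.4 mol
n/ν for CO = 85.27/1 = 85.27
n/ν for H2 = 101.4/2 = 50.70
Smallest n/ν is H2 → limiting reagent.
n(CH3OH) = (1/2) × 101.4 = 50.70 mol
mass = 50.70 × 32.04 = 1624 g

1624 g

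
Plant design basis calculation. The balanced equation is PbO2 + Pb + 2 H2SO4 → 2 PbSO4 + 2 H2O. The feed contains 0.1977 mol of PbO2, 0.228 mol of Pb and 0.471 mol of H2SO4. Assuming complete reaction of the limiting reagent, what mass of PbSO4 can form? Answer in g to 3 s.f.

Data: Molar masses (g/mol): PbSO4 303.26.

n(PbO2) = 0.1977 mol
n(Pb) = 0.2280 mol
n(H2SO4) = 0.4710 mol
n/ν for PbO2 = 0.1977/1 = 0.1977
n/ν for Pb = 0.2280/1 = 0.2280
n/ν for H2SO4 = 0.4710/2 = 0.2355
Smallest n/ν is PbO2 → limiting reagent.
n(PbSO4) = (2/1) × 0.1977 = 0.3954 mol
mass = 0.3954 × 303.26 = 119.9 g

120 g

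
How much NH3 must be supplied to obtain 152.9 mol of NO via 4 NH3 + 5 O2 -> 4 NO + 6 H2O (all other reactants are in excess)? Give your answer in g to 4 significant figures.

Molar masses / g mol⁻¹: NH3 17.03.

n(NO) = 152.9 mol
n(NH3) = (4/4) × 152.9 = 152.9 mol
mass = 152.9 × 17.03 = 2604 g

2604 g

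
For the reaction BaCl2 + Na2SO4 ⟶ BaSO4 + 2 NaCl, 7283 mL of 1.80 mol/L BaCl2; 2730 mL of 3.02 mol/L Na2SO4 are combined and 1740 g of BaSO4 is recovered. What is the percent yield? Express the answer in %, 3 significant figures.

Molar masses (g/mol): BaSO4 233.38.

90.4 %

n(BaCl2) = 1.80 × 7283/1000 = 13.11 mol
n(Na2SO4) = 3.02 × 2730/1000 = 8.245 mol
n/ν for BaCl2 = 13.11/1 = 13.11
n/ν for Na2SO4 = 8.245/1 = 8.245
Smallest n/ν is Na2SO4 → limiting reagent.
theoretical n(BaSO4) = (1/1) × 8.245 = 8.245 mol → 1924 g
% yield = 1740 / 1924 × 100 = 90.44 %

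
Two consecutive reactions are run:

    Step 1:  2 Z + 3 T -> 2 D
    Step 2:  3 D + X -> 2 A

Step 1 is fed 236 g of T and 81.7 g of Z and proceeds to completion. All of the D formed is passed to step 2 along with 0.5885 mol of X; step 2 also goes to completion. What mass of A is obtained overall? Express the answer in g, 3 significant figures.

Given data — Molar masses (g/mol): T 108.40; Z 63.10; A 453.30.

391 g

Step 1:
n(T) = 236.0 / 108.40 = 2.177 mol
n(Z) = 81.70 / 63.10 = 1.295 mol
n/ν → T: 0.7257, Z: 0.6475; Z is limiting.
n(D) produced = (2/2) × 1.295 = 1.295 mol
Step 2:
n(D) available = 1.295 mol
n(X) = 0.5885 mol
n/ν → D: 0.4317, X: 0.5885; D is limiting.
n(A) = (2/3) × 1.295 = 0.8633 mol
mass = 0.8633 × 453.30 = 391.3 g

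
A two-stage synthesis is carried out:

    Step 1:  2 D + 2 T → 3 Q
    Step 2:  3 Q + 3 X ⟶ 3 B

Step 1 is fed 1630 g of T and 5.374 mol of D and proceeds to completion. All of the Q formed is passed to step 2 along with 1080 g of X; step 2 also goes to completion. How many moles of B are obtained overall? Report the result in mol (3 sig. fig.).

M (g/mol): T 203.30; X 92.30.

8.06 mol

Step 1:
n(T) = 1630 / 203.30 = 8.018 mol
n(D) = 5.374 mol
n/ν for T = 8.018/2 = 4.009
n/ν for D = 5.374/2 = 2.687
Smallest n/ν is D → limiting reagent.
n(Q) produced = (3/2) × 5.374 = 8.061 mol
Step 2:
n(Q) available = 8.061 mol
n(X) = 1080 / 92.30 = 11.70 mol
n/ν for Q = 8.061/3 = 2.687
n/ν for X = 11.70/3 = 3.900
Smallest n/ν is Q → limiting reagent.
n(B) = (3/3) × 8.061 = 8.061 mol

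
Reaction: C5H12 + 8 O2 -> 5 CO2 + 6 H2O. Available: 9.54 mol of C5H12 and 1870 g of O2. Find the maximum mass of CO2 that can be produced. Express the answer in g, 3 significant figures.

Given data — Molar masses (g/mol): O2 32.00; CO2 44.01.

n(C5H12) = 9.540 mol
n(O2) = 1870 / 32.00 = 58.44 mol
n/ν → C5H12: 9.540, O2: 7.305; O2 is limiting.
n(CO2) = (5/8) × 58.44 = 36.53 mol
mass = 36.53 × 44.01 = 1608 g

1610 g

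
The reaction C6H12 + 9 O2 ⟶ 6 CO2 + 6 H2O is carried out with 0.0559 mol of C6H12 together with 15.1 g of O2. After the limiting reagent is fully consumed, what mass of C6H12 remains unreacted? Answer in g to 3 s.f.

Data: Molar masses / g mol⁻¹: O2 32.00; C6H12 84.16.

n(C6H12) = 0.05590 mol
n(O2) = 15.10 / 32.00 = 0.4719 mol
n/ν → C6H12: 0.05590, O2: 0.05243; O2 is limiting.
C6H12 consumed = (1/9) × 0.4719 = 0.05243 mol
C6H12 remaining = 0.05590 − 0.05243 = 0.003470 mol
mass = 0.003470 × 84.16 = 0.2920 g

0.292 g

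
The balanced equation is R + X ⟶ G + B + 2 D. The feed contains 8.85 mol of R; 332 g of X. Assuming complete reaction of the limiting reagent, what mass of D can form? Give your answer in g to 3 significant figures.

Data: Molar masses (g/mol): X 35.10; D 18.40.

326 g

n(R) = 8.850 mol
n(X) = 332.0 / 35.10 = 9.459 mol
n/ν for R = 8.850/1 = 8.850
n/ν for X = 9.459/1 = 9.459
Smallest n/ν is R → limiting reagent.
n(D) = (2/1) × 8.850 = 17.70 mol
mass = 17.70 × 18.40 = 325.7 g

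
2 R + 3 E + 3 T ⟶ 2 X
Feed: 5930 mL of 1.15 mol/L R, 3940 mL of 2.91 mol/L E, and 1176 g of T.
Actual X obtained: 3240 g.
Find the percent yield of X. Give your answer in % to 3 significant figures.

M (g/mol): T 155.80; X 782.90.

82.2 %

n(R) = 1.15 × 5930/1000 = 6.820 mol
n(E) = 2.91 × 3940/1000 = 11.47 mol
n(T) = 1176 / 155.80 = 7.548 mol
n/ν for R = 6.820/2 = 3.410
n/ν for E = 11.47/3 = 3.823
n/ν for T = 7.548/3 = 2.516
Smallest n/ν is T → limiting reagent.
theoretical n(X) = (2/3) × 7.548 = 5.032 mol → 3940 g
% yield = 3240 / 3940 × 100 = 82.23 %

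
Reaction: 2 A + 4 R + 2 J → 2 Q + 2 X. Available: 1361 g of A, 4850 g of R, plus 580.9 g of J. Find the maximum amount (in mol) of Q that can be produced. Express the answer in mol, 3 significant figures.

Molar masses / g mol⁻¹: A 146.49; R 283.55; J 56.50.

n(A) = 1361 / 146.49 = 9.291 mol
n(R) = 4850 / 283.55 = 17.10 mol
n(J) = 580.9 / 56.50 = 10.28 mol
n/ν for A = 9.291/2 = 4.646
n/ν for R = 17.10/4 = 4.275
n/ν for J = 10.28/2 = 5.140
Smallest n/ν is R → limiting reagent.
n(Q) = (2/4) × 17.10 = 8.550 mol

8.55 mol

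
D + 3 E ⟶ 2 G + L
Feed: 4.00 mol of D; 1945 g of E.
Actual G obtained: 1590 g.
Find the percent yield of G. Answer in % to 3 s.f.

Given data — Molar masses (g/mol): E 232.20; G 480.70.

n(D) = 4.000 mol
n(E) = 1945 / 232.20 = 8.376 mol
n/ν for D = 4.000/1 = 4.000
n/ν for E = 8.376/3 = 2.792
Smallest n/ν is E → limiting reagent.
theoretical n(G) = (2/3) × 8.376 = 5.584 mol → 2684 g
% yield = 1590 / 2684 × 100 = 59.24 %

59.2 %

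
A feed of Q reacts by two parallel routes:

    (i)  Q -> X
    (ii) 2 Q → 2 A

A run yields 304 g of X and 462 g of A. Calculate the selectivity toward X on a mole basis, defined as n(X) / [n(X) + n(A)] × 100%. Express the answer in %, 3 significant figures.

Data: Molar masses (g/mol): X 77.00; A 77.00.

39.7 %

n(X) = 304 / 77.00 = 3.948 mol
n(A) = 462 / 77.00 = 6.000 mol
selectivity = 3.948/(3.948+6.000) × 100 = 39.69 %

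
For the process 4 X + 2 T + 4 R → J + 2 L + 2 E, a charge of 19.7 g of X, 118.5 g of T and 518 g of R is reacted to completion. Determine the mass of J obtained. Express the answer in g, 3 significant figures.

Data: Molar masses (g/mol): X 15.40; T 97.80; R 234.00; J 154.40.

49.4 g

n(X) = 19.70 / 15.40 = 1.279 mol
n(T) = 118.5 / 97.80 = 1.212 mol
n(R) = 518.0 / 234.00 = 2.214 mol
n/ν for X = 1.279/4 = 0.3198
n/ν for T = 1.212/2 = 0.6060
n/ν for R = 2.214/4 = 0.5535
Smallest n/ν is X → limiting reagent.
n(J) = (1/4) × 1.279 = 0.3198 mol
mass = 0.3198 × 154.40 = 49.38 g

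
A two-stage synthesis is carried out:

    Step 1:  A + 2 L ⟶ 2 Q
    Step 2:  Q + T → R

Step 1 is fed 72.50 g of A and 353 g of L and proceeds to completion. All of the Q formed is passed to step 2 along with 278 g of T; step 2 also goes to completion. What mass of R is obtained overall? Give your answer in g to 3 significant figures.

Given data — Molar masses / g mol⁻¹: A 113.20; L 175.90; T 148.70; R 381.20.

488 g

Step 1:
n(A) = 72.50 / 113.20 = 0.6405 mol
n(L) = 353.0 / 175.90 = 2.007 mol
n/ν for A = 0.6405/1 = 0.6405
n/ν for L = 2.007/2 = 1.004
Smallest n/ν is A → limiting reagent.
n(Q) produced = (2/1) × 0.6405 = 1.281 mol
Step 2:
n(Q) available = 1.281 mol
n(T) = 278.0 / 148.70 = 1.870 mol
n/ν for Q = 1.281/1 = 1.281
n/ν for T = 1.870/1 = 1.870
Smallest n/ν is Q → limiting reagent.
n(R) = (1/1) × 1.281 = 1.281 mol
mass = 1.281 × 381.20 = 488.3 g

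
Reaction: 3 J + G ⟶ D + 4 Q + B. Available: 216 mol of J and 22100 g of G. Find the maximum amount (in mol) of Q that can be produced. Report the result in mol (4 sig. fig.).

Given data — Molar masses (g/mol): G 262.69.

n(J) = 216.0 mol
n(G) = 22100 / 262.69 = 84.13 mol
n/ν for J = 216.0/3 = 72.00
n/ν for G = 84.13/1 = 84.13
Smallest n/ν is J → limiting reagent.
n(Q) = (4/3) × 216.0 = 288.0 mol

288.0 mol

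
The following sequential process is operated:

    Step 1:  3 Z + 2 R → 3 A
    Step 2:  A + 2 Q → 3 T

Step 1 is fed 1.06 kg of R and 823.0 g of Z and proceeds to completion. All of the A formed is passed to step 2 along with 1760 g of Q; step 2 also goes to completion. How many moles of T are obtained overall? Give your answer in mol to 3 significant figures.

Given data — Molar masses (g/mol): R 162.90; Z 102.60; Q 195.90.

13.5 mol

Step 1:
n(R) = 1.060×1000 / 162.90 = 6.507 mol
n(Z) = 823.0 / 102.60 = 8.021 mol
n/ν → R: 3.254, Z: 2.674; Z is limiting.
n(A) produced = (3/3) × 8.021 = 8.021 mol
Step 2:
n(A) available = 8.021 mol
n(Q) = 1760 / 195.90 = 8.984 mol
n/ν → A: 8.021, Q: 4.492; Q is limiting.
n(T) = (3/2) × 8.984 = 13.48 mol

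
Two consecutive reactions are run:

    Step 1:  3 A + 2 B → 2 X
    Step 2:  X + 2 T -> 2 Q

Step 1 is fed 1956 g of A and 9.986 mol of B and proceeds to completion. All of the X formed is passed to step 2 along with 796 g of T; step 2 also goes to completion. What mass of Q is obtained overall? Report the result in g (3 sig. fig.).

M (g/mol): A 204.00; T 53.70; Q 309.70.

Step 1:
n(A) = 1956 / 204.00 = 9.588 mol
n(B) = 9.986 mol
n/ν for A = 9.588/3 = 3.196
n/ν for B = 9.986/2 = 4.993
Smallest n/ν is A → limiting reagent.
n(X) produced = (2/3) × 9.588 = 6.392 mol
Step 2:
n(X) available = 6.392 mol
n(T) = 796.0 / 53.70 = 14.82 mol
n/ν for X = 6.392/1 = 6.392
n/ν for T = 14.82/2 = 7.410
Smallest n/ν is X → limiting reagent.
n(Q) = (2/1) × 6.392 = 12.78 mol
mass = 12.78 × 309.70 = 3958 g

3960 g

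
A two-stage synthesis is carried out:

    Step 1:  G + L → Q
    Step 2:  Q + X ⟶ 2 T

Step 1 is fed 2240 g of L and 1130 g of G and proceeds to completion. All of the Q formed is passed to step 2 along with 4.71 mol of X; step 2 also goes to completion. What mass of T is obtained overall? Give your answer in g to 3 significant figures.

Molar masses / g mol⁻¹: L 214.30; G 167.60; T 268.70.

2530 g

Step 1:
n(L) = 2240 / 214.30 = 10.45 mol
n(G) = 1130 / 167.60 = 6.742 mol
n/ν for L = 10.45/1 = 10.45
n/ν for G = 6.742/1 = 6.742
Smallest n/ν is G → limiting reagent.
n(Q) produced = (1/1) × 6.742 = 6.742 mol
Step 2:
n(Q) available = 6.742 mol
n(X) = 4.710 mol
n/ν for Q = 6.742/1 = 6.742
n/ν for X = 4.710/1 = 4.710
Smallest n/ν is X → limiting reagent.
n(T) = (2/1) × 4.710 = 9.420 mol
mass = 9.420 × 268.70 = 2531 g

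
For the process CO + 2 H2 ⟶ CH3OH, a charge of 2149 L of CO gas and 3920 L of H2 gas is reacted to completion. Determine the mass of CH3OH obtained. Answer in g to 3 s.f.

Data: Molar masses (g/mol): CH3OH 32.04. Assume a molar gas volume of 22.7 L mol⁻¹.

n(CO) = 2149 / 22.7 = 94.67 mol
n(H2) = 3920 / 22.7 = 172.7 mol
n/ν for CO = 94.67/1 = 94.67
n/ν for H2 = 172.7/2 = 86.35
Smallest n/ν is H2 → limiting reagent.
n(CH3OH) = (1/2) × 172.7 = 86.35 mol
mass = 86.35 × 32.04 = 2767 g

2770 g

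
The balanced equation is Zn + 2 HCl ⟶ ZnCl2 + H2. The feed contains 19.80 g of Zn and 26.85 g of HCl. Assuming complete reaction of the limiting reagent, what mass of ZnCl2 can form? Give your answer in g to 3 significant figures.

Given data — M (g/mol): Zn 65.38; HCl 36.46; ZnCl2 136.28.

41.3 g

n(Zn) = 19.80 / 65.38 = 0.3028 mol
n(HCl) = 26.85 / 36.46 = 0.7364 mol
n/ν for Zn = 0.3028/1 = 0.3028
n/ν for HCl = 0.7364/2 = 0.3682
Smallest n/ν is Zn → limiting reagent.
n(ZnCl2) = (1/1) × 0.3028 = 0.3028 mol
mass = 0.3028 × 136.28 = 41.27 g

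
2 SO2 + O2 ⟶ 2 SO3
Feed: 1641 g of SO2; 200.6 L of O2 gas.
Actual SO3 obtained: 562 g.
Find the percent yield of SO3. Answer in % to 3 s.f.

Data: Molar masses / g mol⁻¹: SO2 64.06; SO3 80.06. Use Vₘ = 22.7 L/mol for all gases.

n(SO2) = 1641 / 64.06 = 25.62 mol
n(O2) = 200.6 / 22.7 = 8.837 mol
n/ν → SO2: 12.81, O2: 8.837; O2 is limiting.
theoretical n(SO3) = (2/1) × 8.837 = 17.67 mol → 1415 g
% yield = 562 / 1415 × 100 = 39.72 %

39.7 %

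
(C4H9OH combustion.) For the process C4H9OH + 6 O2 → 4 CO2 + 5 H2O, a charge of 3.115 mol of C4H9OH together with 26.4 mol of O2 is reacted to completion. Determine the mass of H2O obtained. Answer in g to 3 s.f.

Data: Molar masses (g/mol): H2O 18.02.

281 g

n(C4H9OH) = 3.115 mol
n(O2) = 26.40 mol
n/ν for C4H9OH = 3.115/1 = 3.115
n/ν for O2 = 26.40/6 = 4.400
Smallest n/ν is C4H9OH → limiting reagent.
n(H2O) = (5/1) × 3.115 = 15.58 mol
mass = 15.58 × 18.02 = 280.8 g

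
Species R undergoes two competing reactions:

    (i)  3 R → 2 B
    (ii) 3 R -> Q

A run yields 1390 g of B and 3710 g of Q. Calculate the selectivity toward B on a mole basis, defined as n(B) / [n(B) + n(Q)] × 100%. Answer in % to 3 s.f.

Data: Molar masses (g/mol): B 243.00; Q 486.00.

n(B) = 1390 / 243.00 = 5.720 mol
n(Q) = 3710 / 486.00 = 7.634 mol
selectivity = 5.720/(5.720+7.634) × 100 = 42.83 %

42.8 %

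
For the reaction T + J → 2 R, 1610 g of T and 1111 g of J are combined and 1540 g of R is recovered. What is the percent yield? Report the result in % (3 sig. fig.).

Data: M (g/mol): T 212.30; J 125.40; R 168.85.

n(T) = 1610 / 212.30 = 7.584 mol
n(J) = 1111 / 125.40 = 8.860 mol
n/ν for T = 7.584/1 = 7.584
n/ν for J = 8.860/1 = 8.860
Smallest n/ν is T → limiting reagent.
theoretical n(R) = (2/1) × 7.584 = 15.17 mol → 2561 g
% yield = 1540 / 2561 × 100 = 60.13 %

60.1 %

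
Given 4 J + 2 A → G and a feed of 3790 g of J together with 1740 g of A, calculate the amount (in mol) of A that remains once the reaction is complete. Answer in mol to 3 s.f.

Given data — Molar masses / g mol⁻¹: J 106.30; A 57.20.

12.6 mol

n(J) = 3790 / 106.30 = 35.65 mol
n(A) = 1740 / 57.20 = 30.42 mol
n/ν for J = 35.65/4 = 8.913
n/ν for A = 30.42/2 = 15.21
Smallest n/ν is J → limiting reagent.
A consumed = (2/4) × 35.65 = 17.83 mol
A remaining = 30.42 − 17.83 = 12.59 mol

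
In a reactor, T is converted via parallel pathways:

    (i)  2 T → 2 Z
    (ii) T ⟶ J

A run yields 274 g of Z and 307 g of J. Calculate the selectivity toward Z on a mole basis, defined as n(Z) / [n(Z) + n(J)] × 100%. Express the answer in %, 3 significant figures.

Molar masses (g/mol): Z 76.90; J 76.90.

47.2 %

n(Z) = 274 / 76.90 = 3.563 mol
n(J) = 307 / 76.90 = 3.992 mol
selectivity = 3.563/(3.563+3.992) × 100 = 47.16 %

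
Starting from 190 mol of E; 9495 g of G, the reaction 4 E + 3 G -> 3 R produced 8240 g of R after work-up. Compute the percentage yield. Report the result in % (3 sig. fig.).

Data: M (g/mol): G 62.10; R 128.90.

44.9 %

n(E) = 190.0 mol
n(G) = 9495 / 62.10 = 152.9 mol
n/ν for E = 190.0/4 = 47.50
n/ν for G = 152.9/3 = 50.97
Smallest n/ν is E → limiting reagent.
theoretical n(R) = (3/4) × 190.0 = 142.5 mol → 18370 g
% yield = 8240 / 18370 × 100 = 44.86 %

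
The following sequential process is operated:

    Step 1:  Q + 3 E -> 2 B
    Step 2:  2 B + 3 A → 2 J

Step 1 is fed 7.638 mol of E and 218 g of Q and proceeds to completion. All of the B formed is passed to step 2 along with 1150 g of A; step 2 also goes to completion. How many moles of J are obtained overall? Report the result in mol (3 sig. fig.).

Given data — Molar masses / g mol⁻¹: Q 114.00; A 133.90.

Step 1:
n(E) = 7.638 mol
n(Q) = 218.0 / 114.00 = 1.912 mol
n/ν for E = 7.638/3 = 2.546
n/ν for Q = 1.912/1 = 1.912
Smallest n/ν is Q → limiting reagent.
n(B) produced = (2/1) × 1.912 = 3.824 mol
Step 2:
n(B) available = 3.824 mol
n(A) = 1150 / 133.90 = 8.588 mol
n/ν for B = 3.824/2 = 1.912
n/ν for A = 8.588/3 = 2.863
Smallest n/ν is B → limiting reagent.
n(J) = (2/2) × 3.824 = 3.824 mol

3.82 mol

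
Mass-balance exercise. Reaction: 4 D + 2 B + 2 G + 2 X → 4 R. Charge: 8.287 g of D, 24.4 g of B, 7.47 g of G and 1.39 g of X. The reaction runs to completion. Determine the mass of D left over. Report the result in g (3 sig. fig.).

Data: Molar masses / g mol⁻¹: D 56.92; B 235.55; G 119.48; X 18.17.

n(D) = 8.287 / 56.92 = 0.1456 mol
n(B) = 24.40 / 235.55 = 0.1036 mol
n(G) = 7.470 / 119.48 = 0.06252 mol
n(X) = 1.390 / 18.17 = 0.07650 mol
n/ν for D = 0.1456/4 = 0.03640
n/ν for B = 0.1036/2 = 0.05180
n/ν for G = 0.06252/2 = 0.03126
n/ν for X = 0.07650/2 = 0.03825
Smallest n/ν is G → limiting reagent.
D consumed = (4/2) × 0.06252 = 0.1250 mol
D remaining = 0.1456 − 0.1250 = 0.02060 mol
mass = 0.02060 × 56.92 = 1.173 g

1.17 g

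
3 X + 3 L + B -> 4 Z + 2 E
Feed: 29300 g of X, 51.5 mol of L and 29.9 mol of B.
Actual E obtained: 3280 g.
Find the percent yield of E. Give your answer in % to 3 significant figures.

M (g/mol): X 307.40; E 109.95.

86.9 %

n(X) = 29300 / 307.40 = 95.32 mol
n(L) = 51.50 mol
n(B) = 29.90 mol
n/ν → X: 31.77, L: 17.17, B: 29.90; L is limiting.
theoretical n(E) = (2/3) × 51.50 = 34.33 mol → 3775 g
% yield = 3280 / 3775 × 100 = 86.89 %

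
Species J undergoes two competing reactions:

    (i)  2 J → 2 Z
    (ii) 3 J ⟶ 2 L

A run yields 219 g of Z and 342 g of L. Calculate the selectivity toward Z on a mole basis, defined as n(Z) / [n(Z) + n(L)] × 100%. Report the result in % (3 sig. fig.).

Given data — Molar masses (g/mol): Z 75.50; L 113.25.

n(Z) = 219 / 75.50 = 2.901 mol
n(L) = 342 / 113.25 = 3.020 mol
selectivity = 2.901/(2.901+3.020) × 100 = 49.00 %

49.0 %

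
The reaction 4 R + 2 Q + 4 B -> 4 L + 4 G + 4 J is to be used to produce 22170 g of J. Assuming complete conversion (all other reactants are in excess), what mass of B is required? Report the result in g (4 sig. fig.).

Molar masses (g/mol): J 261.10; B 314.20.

n(J) = 22170 / 261.10 = 84.91 mol
n(B) = (4/4) × 84.91 = 84.91 mol
mass = 84.91 × 314.20 = 26680 g

26680 g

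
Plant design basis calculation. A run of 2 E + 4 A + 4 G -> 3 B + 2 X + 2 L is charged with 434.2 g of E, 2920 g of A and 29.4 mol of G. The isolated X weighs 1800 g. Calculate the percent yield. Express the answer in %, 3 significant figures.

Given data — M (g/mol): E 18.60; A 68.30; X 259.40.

47.2 %

n(E) = 434.2 / 18.60 = 23.34 mol
n(A) = 2920 / 68.30 = 42.75 mol
n(G) = 29.40 mol
n/ν → E: 11.67, A: 10.69, G: 7.350; G is limiting.
theoretical n(X) = (2/4) × 29.40 = 14.70 mol → 3813 g
% yield = 1800 / 3813 × 100 = 47.21 %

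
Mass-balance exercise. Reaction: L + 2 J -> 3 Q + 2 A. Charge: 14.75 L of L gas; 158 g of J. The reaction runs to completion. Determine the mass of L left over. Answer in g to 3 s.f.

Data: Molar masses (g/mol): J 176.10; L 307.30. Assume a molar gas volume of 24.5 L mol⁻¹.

47.1 g

n(L) = 14.75 / 24.5 = 0.6020 mol
n(J) = 158.0 / 176.10 = 0.8972 mol
n/ν → L: 0.6020, J: 0.4486; J is limiting.
L consumed = (1/2) × 0.8972 = 0.4486 mol
L remaining = 0.6020 − 0.4486 = 0.1534 mol
mass = 0.1534 × 307.30 = 47.14 g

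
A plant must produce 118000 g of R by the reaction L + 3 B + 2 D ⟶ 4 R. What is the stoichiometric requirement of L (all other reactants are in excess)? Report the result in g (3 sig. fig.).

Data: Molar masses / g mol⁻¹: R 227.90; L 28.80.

3730 g

n(R) = 118000 / 227.90 = 517.8 mol
n(L) = (1/4) × 517.8 = 129.5 mol
mass = 129.5 × 28.80 = 3730 g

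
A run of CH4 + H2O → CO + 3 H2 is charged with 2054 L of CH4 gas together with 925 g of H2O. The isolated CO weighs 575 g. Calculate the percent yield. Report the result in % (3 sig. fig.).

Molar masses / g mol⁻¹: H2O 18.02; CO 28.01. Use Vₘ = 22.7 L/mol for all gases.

n(CH4) = 2054 / 22.7 = 90.48 mol
n(H2O) = 925.0 / 18.02 = 51.33 mol
n/ν for CH4 = 90.48/1 = 90.48
n/ν for H2O = 51.33/1 = 51.33
Smallest n/ν is H2O → limiting reagent.
theoretical n(CO) = (1/1) × 51.33 = 51.33 mol → 1438 g
% yield = 575 / 1438 × 100 = 39.99 %

40.0 %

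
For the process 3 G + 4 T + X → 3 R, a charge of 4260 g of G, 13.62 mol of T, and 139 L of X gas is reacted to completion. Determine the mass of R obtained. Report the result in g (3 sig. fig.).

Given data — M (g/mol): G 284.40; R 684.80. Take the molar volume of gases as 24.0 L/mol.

n(G) = 4260 / 284.40 = 14.98 mol
n(T) = 13.62 mol
n(X) = 139.0 / 24.0 = 5.792 mol
n/ν → G: 4.993, T: 3.405, X: 5.792; T is limiting.
n(R) = (3/4) × 13.62 = 10.22 mol
mass = 10.22 × 684.80 = 6999 g

7000 g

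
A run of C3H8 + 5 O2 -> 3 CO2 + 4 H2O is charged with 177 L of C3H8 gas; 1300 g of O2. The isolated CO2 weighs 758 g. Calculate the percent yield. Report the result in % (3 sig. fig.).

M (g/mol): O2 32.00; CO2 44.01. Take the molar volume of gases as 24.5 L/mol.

n(C3H8) = 177.0 / 24.5 = 7.224 mol
n(O2) = 1300 / 32.00 = 40.63 mol
n/ν for C3H8 = 7.224/1 = 7.224
n/ν for O2 = 40.63/5 = 8.126
Smallest n/ν is C3H8 → limiting reagent.
theoretical n(CO2) = (3/1) × 7.224 = 21.67 mol → 953.7 g
% yield = 758 / 953.7 × 100 = 79.48 %

79.5 %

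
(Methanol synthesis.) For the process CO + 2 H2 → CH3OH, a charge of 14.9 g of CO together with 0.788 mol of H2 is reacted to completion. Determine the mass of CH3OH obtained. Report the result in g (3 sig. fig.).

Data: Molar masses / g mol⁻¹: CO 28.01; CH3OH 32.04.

12.6 g

n(CO) = 14.90 / 28.01 = 0.5320 mol
n(H2) = 0.7880 mol
n/ν for CO = 0.5320/1 = 0.5320
n/ν for H2 = 0.7880/2 = 0.3940
Smallest n/ν is H2 → limiting reagent.
n(CH3OH) = (1/2) × 0.7880 = 0.3940 mol
mass = 0.3940 × 32.04 = 12.62 g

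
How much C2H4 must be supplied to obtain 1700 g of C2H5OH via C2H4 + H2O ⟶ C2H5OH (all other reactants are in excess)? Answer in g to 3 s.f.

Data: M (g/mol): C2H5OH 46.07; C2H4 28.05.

1040 g

n(C2H5OH) = 1700 / 46.07 = 36.90 mol
n(C2H4) = (1/1) × 36.90 = 36.90 mol
mass = 36.90 × 28.05 = 1035 g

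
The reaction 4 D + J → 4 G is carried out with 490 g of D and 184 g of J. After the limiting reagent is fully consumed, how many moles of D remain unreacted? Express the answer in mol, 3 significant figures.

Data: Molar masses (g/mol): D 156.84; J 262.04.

n(D) = 490.0 / 156.84 = 3.124 mol
n(J) = 184.0 / 262.04 = 0.7022 mol
n/ν for D = 3.124/4 = 0.7810
n/ν for J = 0.7022/1 = 0.7022
Smallest n/ν is J → limiting reagent.
D consumed = (4/1) × 0.7022 = 2.809 mol
D remaining = 3.124 − 2.809 = 0.3150 mol

0.315 mol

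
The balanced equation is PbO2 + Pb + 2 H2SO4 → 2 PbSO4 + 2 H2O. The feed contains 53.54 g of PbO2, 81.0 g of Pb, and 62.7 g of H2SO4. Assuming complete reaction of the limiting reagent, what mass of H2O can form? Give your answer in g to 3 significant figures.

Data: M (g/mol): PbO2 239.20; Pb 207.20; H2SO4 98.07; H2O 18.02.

n(PbO2) = 53.54 / 239.20 = 0.2238 mol
n(Pb) = 81.00 / 207.20 = 0.3909 mol
n(H2SO4) = 62.70 / 98.07 = 0.6393 mol
n/ν → PbO2: 0.2238, Pb: 0.3909, H2SO4: 0.3197; PbO2 is limiting.
n(H2O) = (2/1) × 0.2238 = 0.4476 mol
mass = 0.4476 × 18.02 = 8.066 g

8.07 g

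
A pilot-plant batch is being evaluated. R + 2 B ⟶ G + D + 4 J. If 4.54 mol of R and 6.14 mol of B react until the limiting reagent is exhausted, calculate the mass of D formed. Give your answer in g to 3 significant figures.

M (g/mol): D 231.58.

n(R) = 4.540 mol
n(B) = 6.140 mol
n/ν for R = 4.540/1 = 4.540
n/ν for B = 6.140/2 = 3.070
Smallest n/ν is B → limiting reagent.
n(D) = (1/2) × 6.140 = 3.070 mol
mass = 3.070 × 231.58 = 711.0 g

711 g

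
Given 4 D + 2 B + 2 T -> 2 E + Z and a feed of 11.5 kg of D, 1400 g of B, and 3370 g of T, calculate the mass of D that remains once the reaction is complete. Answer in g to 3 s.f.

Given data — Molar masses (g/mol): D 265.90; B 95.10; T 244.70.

4180 g

n(D) = 11.50×1000 / 265.90 = 43.25 mol
n(B) = 1400 / 95.10 = 14.72 mol
n(T) = 3370 / 244.70 = 13.77 mol
n/ν for D = 43.25/4 = 10.81
n/ν for B = 14.72/2 = 7.360
n/ν for T = 13.77/2 = 6.885
Smallest n/ν is T → limiting reagent.
D consumed = (4/2) × 13.77 = 27.54 mol
D remaining = 43.25 − 27.54 = 15.71 mol
mass = 15.71 × 265.90 = 4177 g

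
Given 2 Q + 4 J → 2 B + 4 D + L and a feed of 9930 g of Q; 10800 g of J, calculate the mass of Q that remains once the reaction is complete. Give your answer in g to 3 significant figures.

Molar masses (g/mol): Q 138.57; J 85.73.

1200 g

n(Q) = 9930 / 138.57 = 71.66 mol
n(J) = 10800 / 85.73 = 126.0 mol
n/ν → Q: 35.83, J: 31.50; J is limiting.
Q consumed = (2/4) × 126.0 = 63.00 mol
Q remaining = 71.66 − 63.00 = 8.660 mol
mass = 8.660 × 138.57 = 1200 g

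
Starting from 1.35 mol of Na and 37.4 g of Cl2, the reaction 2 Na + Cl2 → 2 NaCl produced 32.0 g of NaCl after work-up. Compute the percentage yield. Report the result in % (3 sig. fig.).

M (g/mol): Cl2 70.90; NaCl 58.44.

51.9 %

n(Na) = 1.350 mol
n(Cl2) = 37.40 / 70.90 = 0.5275 mol
n/ν → Na: 0.6750, Cl2: 0.5275; Cl2 is limiting.
theoretical n(NaCl) = (2/1) × 0.5275 = 1.055 mol → 61.65 g
% yield = 32.0 / 61.65 × 100 = 51.91 %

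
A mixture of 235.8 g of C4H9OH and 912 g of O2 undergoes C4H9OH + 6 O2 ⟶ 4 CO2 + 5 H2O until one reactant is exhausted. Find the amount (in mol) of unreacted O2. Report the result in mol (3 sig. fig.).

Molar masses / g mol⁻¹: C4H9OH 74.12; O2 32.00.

n(C4H9OH) = 235.8 / 74.12 = 3.181 mol
n(O2) = 912.0 / 32.00 = 28.50 mol
n/ν → C4H9OH: 3.181, O2: 4.750; C4H9OH is limiting.
O2 consumed = (6/1) × 3.181 = 19.09 mol
O2 remaining = 28.50 − 19.09 = 9.410 mol

9.41 mol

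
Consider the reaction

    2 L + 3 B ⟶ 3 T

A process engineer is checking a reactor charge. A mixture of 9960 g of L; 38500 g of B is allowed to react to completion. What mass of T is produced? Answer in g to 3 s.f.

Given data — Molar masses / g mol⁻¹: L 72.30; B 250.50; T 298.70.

45900 g

n(L) = 9960 / 72.30 = 137.8 mol
n(B) = 38500 / 250.50 = 153.7 mol
n/ν for L = 137.8/2 = 68.90
n/ν for B = 153.7/3 = 51.23
Smallest n/ν is B → limiting reagent.
n(T) = (3/3) × 153.7 = 153.7 mol
mass = 153.7 × 298.70 = 45910 g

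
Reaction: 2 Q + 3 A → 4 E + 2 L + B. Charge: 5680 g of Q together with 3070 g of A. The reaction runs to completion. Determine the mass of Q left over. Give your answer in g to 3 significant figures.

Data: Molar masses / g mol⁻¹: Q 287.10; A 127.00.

1050 g

n(Q) = 5680 / 287.10 = 19.78 mol
n(A) = 3070 / 127.00 = 24.17 mol
n/ν for Q = 19.78/2 = 9.890
n/ν for A = 24.17/3 = 8.057
Smallest n/ν is A → limiting reagent.
Q consumed = (2/3) × 24.17 = 16.11 mol
Q remaining = 19.78 − 16.11 = 3.670 mol
mass = 3.670 × 287.10 = 1054 g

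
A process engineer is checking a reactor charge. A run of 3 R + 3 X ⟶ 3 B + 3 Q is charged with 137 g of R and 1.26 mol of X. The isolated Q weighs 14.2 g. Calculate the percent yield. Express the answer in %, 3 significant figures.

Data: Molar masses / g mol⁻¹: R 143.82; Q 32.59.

n(R) = 137.0 / 143.82 = 0.9526 mol
n(X) = 1.260 mol
n/ν for R = 0.9526/3 = 0.3175
n/ν for X = 1.260/3 = 0.4200
Smallest n/ν is R → limiting reagent.
theoretical n(Q) = (3/3) × 0.9526 = 0.9526 mol → 31.05 g
% yield = 14.2 / 31.05 × 100 = 45.73 %

45.7 %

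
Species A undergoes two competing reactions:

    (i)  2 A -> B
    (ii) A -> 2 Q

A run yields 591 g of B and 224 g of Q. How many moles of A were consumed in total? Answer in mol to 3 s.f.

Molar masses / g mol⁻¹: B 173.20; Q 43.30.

9.41 mol

n(B) = 591 / 173.20 = 3.412 mol
n(Q) = 224 / 43.30 = 5.173 mol
n(A) via (i) = (2/1)×3.412 = 6.824 mol
n(A) via (ii) = (1/2)×5.173 = 2.587 mol
total n(A) = 6.824 + 2.587 = 9.411 mol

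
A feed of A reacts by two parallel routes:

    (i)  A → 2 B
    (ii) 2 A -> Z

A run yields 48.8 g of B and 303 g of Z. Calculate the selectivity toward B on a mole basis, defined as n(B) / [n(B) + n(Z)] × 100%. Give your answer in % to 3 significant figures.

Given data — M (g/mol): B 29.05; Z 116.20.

n(B) = 48.8 / 29.05 = 1.680 mol
n(Z) = 303 / 116.20 = 2.608 mol
selectivity = 1.680/(1.680+2.608) × 100 = 39.18 %

39.2 %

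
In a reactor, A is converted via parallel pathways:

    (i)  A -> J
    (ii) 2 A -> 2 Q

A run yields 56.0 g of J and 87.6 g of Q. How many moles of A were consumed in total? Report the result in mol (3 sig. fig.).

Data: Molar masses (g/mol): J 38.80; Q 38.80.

3.70 mol

n(J) = 56.0 / 38.80 = 1.443 mol
n(Q) = 87.6 / 38.80 = 2.258 mol
n(A) via (i) = (1/1)×1.443 = 1.443 mol
n(A) via (ii) = (2/2)×2.258 = 2.258 mol
total n(A) = 1.443 + 2.258 = 3.701 mol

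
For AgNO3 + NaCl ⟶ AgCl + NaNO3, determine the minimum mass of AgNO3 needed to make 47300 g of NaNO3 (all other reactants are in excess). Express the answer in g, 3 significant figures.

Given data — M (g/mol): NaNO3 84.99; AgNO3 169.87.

94500 g

n(NaNO3) = 47300 / 84.99 = 556.5 mol
n(AgNO3) = (1/1) × 556.5 = 556.5 mol
mass = 556.5 × 169.87 = 94530 g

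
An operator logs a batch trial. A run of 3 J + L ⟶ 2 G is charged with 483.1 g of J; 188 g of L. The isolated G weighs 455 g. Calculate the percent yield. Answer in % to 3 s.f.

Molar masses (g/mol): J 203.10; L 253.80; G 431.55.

n(J) = 483.1 / 203.10 = 2.379 mol
n(L) = 188.0 / 253.80 = 0.7407 mol
n/ν for J = 2.379/3 = 0.7930
n/ν for L = 0.7407/1 = 0.7407
Smallest n/ν is L → limiting reagent.
theoretical n(G) = (2/1) × 0.7407 = 1.481 mol → 639.1 g
% yield = 455 / 639.1 × 100 = 71.19 %

71.2 %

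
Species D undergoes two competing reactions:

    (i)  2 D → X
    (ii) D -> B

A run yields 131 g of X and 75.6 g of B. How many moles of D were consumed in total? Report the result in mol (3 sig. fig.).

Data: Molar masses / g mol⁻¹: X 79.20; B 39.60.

5.22 mol

n(X) = 131 / 79.20 = 1.654 mol
n(B) = 75.6 / 39.60 = 1.909 mol
n(D) via (i) = (2/1)×1.654 = 3.308 mol
n(D) via (ii) = (1/1)×1.909 = 1.909 mol
total n(D) = 3.308 + 1.909 = 5.217 mol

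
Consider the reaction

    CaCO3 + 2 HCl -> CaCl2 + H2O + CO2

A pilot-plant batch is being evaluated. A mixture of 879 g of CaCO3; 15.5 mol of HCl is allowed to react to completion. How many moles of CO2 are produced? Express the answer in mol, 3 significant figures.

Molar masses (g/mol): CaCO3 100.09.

n(CaCO3) = 879.0 / 100.09 = 8.782 mol
n(HCl) = 15.50 mol
n/ν for CaCO3 = 8.782/1 = 8.782
n/ν for HCl = 15.50/2 = 7.750
Smallest n/ν is HCl → limiting reagent.
n(CO2) = (1/2) × 15.50 = 7.750 mol

7.75 mol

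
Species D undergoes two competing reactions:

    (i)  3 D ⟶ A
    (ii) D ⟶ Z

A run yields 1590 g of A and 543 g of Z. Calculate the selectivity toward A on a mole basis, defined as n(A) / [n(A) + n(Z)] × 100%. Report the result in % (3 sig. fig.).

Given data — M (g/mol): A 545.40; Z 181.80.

49.4 %

n(A) = 1590 / 545.40 = 2.915 mol
n(Z) = 543 / 181.80 = 2.987 mol
selectivity = 2.915/(2.915+2.987) × 100 = 49.39 %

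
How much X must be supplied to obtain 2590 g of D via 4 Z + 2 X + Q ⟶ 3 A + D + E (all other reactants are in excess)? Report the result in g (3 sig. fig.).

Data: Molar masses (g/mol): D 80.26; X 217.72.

14100 g

n(D) = 2590 / 80.26 = 32.27 mol
n(X) = (2/1) × 32.27 = 64.54 mol
mass = 64.54 × 217.72 = 14050 g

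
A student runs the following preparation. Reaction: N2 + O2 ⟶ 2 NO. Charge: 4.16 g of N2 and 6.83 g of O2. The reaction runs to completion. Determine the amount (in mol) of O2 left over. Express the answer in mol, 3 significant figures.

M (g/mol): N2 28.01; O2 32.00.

n(N2) = 4.160 / 28.01 = 0.1485 mol
n(O2) = 6.830 / 32.00 = 0.2134 mol
n/ν → N2: 0.1485, O2: 0.2134; N2 is limiting.
O2 consumed = (1/1) × 0.1485 = 0.1485 mol
O2 remaining = 0.2134 − 0.1485 = 0.06490 mol

0.0649 mol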